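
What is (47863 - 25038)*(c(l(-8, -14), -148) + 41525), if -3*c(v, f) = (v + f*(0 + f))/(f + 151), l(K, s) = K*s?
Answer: 8027757925/9 ≈ 8.9197e+8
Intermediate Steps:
c(v, f) = -(v + f**2)/(3*(151 + f)) (c(v, f) = -(v + f*(0 + f))/(3*(f + 151)) = -(v + f*f)/(3*(151 + f)) = -(v + f**2)/(3*(151 + f)))
(47863 - 25038)*(c(l(-8, -14), -148) + 41525) = (47863 - 25038)*((-(-8)*(-14) - 1*(-148)**2)/(3*(151 - 148)) + 41525) = 22825*((1/3)*(-1*112 - 1*21904)/3 + 41525) = 22825*((1/3)*(1/3)*(-112 - 21904) + 41525) = 22825*((1/3)*(1/3)*(-22016) + 41525) = 22825*(-22016/9 + 41525) = 22825*(351709/9) = 8027757925/9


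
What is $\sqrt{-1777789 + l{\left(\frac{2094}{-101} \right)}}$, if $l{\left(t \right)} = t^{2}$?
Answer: $\frac{i \sqrt{18130840753}}{101} \approx 1333.2 i$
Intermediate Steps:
$\sqrt{-1777789 + l{\left(\frac{2094}{-101} \right)}} = \sqrt{-1777789 + \left(\frac{2094}{-101}\right)^{2}} = \sqrt{-1777789 + \left(2094 \left(- \frac{1}{101}\right)\right)^{2}} = \sqrt{-1777789 + \left(- \frac{2094}{101}\right)^{2}} = \sqrt{-1777789 + \frac{4384836}{10201}} = \sqrt{- \frac{18130840753}{10201}} = \frac{i \sqrt{18130840753}}{101}$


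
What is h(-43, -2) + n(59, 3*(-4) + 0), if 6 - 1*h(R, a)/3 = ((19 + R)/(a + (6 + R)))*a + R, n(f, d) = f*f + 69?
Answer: 48109/13 ≈ 3700.7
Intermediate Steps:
n(f, d) = 69 + f**2 (n(f, d) = f**2 + 69 = 69 + f**2)
h(R, a) = 18 - 3*R - 3*a*(19 + R)/(6 + R + a) (h(R, a) = 18 - 3*(((19 + R)/(a + (6 + R)))*a + R) = 18 - 3*(((19 + R)/(6 + R + a))*a + R) = 18 - 3*(a*(19 + R)/(6 + R + a) + R) = 18 - 3*(R + a*(19 + R)/(6 + R + a)) = 18 + (-3*R - 3*a*(19 + R)/(6 + R + a)) = 18 - 3*R - 3*a*(19 + R)/(6 + R + a))
h(-43, -2) + n(59, 3*(-4) + 0) = 3*(36 - 1*(-43)**2 - 13*(-2) - 2*(-43)*(-2))/(6 - 43 - 2) + (69 + 59**2) = 3*(36 - 1*1849 + 26 - 172)/(-39) + (69 + 3481) = 3*(-1/39)*(36 - 1849 + 26 - 172) + 3550 = 3*(-1/39)*(-1959) + 3550 = 1959/13 + 3550 = 48109/13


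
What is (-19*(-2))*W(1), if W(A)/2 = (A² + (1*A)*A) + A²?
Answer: 228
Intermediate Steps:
W(A) = 6*A² (W(A) = 2*((A² + (1*A)*A) + A²) = 2*((A² + A*A) + A²) = 2*((A² + A²) + A²) = 2*(2*A² + A²) = 2*(3*A²) = 6*A²)
(-19*(-2))*W(1) = (-19*(-2))*(6*1²) = 38*(6*1) = 38*6 = 228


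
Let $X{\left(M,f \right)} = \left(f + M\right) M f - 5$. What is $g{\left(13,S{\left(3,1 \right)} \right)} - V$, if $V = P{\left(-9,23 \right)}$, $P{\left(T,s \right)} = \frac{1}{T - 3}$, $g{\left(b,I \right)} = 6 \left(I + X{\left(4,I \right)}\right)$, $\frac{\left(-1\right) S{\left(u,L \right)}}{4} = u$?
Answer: $\frac{26425}{12} \approx 2202.1$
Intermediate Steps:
$S{\left(u,L \right)} = - 4 u$
$X{\left(M,f \right)} = -5 + M f \left(M + f\right)$ ($X{\left(M,f \right)} = \left(M + f\right) M f - 5 = M \left(M + f\right) f - 5 = M f \left(M + f\right) - 5 = -5 + M f \left(M + f\right)$)
$g{\left(b,I \right)} = -30 + 24 I^{2} + 102 I$ ($g{\left(b,I \right)} = 6 \left(I + \left(-5 + 4 I^{2} + I 4^{2}\right)\right) = 6 \left(I + \left(-5 + 4 I^{2} + I 16\right)\right) = 6 \left(I + \left(-5 + 4 I^{2} + 16 I\right)\right) = 6 \left(-5 + 4 I^{2} + 17 I\right) = -30 + 24 I^{2} + 102 I$)
$P{\left(T,s \right)} = \frac{1}{-3 + T}$
$V = - \frac{1}{12}$ ($V = \frac{1}{-3 - 9} = \frac{1}{-12} = - \frac{1}{12} \approx -0.083333$)
$g{\left(13,S{\left(3,1 \right)} \right)} - V = \left(-30 + 24 \left(\left(-4\right) 3\right)^{2} + 102 \left(\left(-4\right) 3\right)\right) - - \frac{1}{12} = \left(-30 + 24 \left(-12\right)^{2} + 102 \left(-12\right)\right) + \frac{1}{12} = \left(-30 + 24 \cdot 144 - 1224\right) + \frac{1}{12} = \left(-30 + 3456 - 1224\right) + \frac{1}{12} = 2202 + \frac{1}{12} = \frac{26425}{12}$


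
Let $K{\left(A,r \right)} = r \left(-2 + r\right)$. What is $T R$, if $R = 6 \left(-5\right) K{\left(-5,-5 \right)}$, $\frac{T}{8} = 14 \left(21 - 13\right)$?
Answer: $-940800$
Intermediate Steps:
$T = 896$ ($T = 8 \cdot 14 \left(21 - 13\right) = 8 \cdot 14 \cdot 8 = 8 \cdot 112 = 896$)
$R = -1050$ ($R = 6 \left(-5\right) \left(- 5 \left(-2 - 5\right)\right) = - 30 \left(\left(-5\right) \left(-7\right)\right) = \left(-30\right) 35 = -1050$)
$T R = 896 \left(-1050\right) = -940800$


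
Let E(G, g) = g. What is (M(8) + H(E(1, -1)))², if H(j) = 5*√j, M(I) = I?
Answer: 39 + 80*I ≈ 39.0 + 80.0*I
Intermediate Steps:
(M(8) + H(E(1, -1)))² = (8 + 5*√(-1))² = (8 + 5*I)²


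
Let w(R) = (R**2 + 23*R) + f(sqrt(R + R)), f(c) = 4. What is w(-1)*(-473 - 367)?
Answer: 15120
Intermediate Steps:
w(R) = 4 + R**2 + 23*R (w(R) = (R**2 + 23*R) + 4 = 4 + R**2 + 23*R)
w(-1)*(-473 - 367) = (4 + (-1)**2 + 23*(-1))*(-473 - 367) = (4 + 1 - 23)*(-840) = -18*(-840) = 15120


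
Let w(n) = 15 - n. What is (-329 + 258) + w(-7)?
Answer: -49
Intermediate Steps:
(-329 + 258) + w(-7) = (-329 + 258) + (15 - 1*(-7)) = -71 + (15 + 7) = -71 + 22 = -49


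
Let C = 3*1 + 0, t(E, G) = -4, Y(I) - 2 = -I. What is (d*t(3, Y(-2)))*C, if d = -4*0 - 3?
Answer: 36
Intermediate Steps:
Y(I) = 2 - I
d = -3 (d = 0 - 3 = -3)
C = 3 (C = 3 + 0 = 3)
(d*t(3, Y(-2)))*C = -3*(-4)*3 = 12*3 = 36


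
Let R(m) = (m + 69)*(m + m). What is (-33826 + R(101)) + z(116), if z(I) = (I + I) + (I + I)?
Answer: 978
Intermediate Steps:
R(m) = 2*m*(69 + m) (R(m) = (69 + m)*(2*m) = 2*m*(69 + m))
z(I) = 4*I (z(I) = 2*I + 2*I = 4*I)
(-33826 + R(101)) + z(116) = (-33826 + 2*101*(69 + 101)) + 4*116 = (-33826 + 2*101*170) + 464 = (-33826 + 34340) + 464 = 514 + 464 = 978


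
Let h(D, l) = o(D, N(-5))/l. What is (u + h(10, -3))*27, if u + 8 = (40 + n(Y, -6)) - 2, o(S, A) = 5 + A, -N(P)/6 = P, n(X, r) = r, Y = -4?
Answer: 333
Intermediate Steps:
N(P) = -6*P
h(D, l) = 35/l (h(D, l) = (5 - 6*(-5))/l = (5 + 30)/l = 35/l)
u = 24 (u = -8 + ((40 - 6) - 2) = -8 + (34 - 2) = -8 + 32 = 24)
(u + h(10, -3))*27 = (24 + 35/(-3))*27 = (24 + 35*(-1/3))*27 = (24 - 35/3)*27 = (37/3)*27 = 333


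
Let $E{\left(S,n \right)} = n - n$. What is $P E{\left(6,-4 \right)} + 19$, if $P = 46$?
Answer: $19$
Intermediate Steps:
$E{\left(S,n \right)} = 0$
$P E{\left(6,-4 \right)} + 19 = 46 \cdot 0 + 19 = 0 + 19 = 19$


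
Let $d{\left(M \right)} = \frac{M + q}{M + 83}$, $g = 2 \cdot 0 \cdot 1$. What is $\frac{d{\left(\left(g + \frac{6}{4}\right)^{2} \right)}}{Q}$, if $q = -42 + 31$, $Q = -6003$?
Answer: $\frac{35}{2047023} \approx 1.7098 \cdot 10^{-5}$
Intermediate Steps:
$q = -11$
$g = 0$ ($g = 0 \cdot 1 = 0$)
$d{\left(M \right)} = \frac{-11 + M}{83 + M}$ ($d{\left(M \right)} = \frac{M - 11}{M + 83} = \frac{-11 + M}{83 + M}$)
$\frac{d{\left(\left(g + \frac{6}{4}\right)^{2} \right)}}{Q} = \frac{\frac{1}{83 + \left(0 + \frac{6}{4}\right)^{2}} \left(-11 + \left(0 + \frac{6}{4}\right)^{2}\right)}{-6003} = \frac{-11 + \left(0 + 6 \cdot \frac{1}{4}\right)^{2}}{83 + \left(0 + 6 \cdot \frac{1}{4}\right)^{2}} \left(- \frac{1}{6003}\right) = \frac{-11 + \left(0 + \frac{3}{2}\right)^{2}}{83 + \left(0 + \frac{3}{2}\right)^{2}} \left(- \frac{1}{6003}\right) = \frac{-11 + \left(\frac{3}{2}\right)^{2}}{83 + \left(\frac{3}{2}\right)^{2}} \left(- \frac{1}{6003}\right) = \frac{-11 + \frac{9}{4}}{83 + \frac{9}{4}} \left(- \frac{1}{6003}\right) = \frac{1}{\frac{341}{4}} \left(- \frac{35}{4}\right) \left(- \frac{1}{6003}\right) = \frac{4}{341} \left(- \frac{35}{4}\right) \left(- \frac{1}{6003}\right) = \left(- \frac{35}{341}\right) \left(- \frac{1}{6003}\right) = \frac{35}{2047023}$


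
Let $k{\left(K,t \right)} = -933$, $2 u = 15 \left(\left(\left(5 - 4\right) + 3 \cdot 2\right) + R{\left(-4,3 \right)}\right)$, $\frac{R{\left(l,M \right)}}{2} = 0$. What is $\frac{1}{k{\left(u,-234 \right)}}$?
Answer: $- \frac{1}{933} \approx -0.0010718$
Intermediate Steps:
$R{\left(l,M \right)} = 0$ ($R{\left(l,M \right)} = 2 \cdot 0 = 0$)
$u = \frac{105}{2}$ ($u = \frac{15 \left(\left(\left(5 - 4\right) + 3 \cdot 2\right) + 0\right)}{2} = \frac{15 \left(\left(1 + 6\right) + 0\right)}{2} = \frac{15 \left(7 + 0\right)}{2} = \frac{15 \cdot 7}{2} = \frac{1}{2} \cdot 105 = \frac{105}{2} \approx 52.5$)
$\frac{1}{k{\left(u,-234 \right)}} = \frac{1}{-933} = - \frac{1}{933}$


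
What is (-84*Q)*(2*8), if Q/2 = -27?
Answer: 72576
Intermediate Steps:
Q = -54 (Q = 2*(-27) = -54)
(-84*Q)*(2*8) = (-84*(-54))*(2*8) = 4536*16 = 72576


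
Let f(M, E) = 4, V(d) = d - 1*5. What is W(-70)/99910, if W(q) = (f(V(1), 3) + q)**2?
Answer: 2178/49955 ≈ 0.043599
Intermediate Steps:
V(d) = -5 + d (V(d) = d - 5 = -5 + d)
W(q) = (4 + q)**2
W(-70)/99910 = (4 - 70)**2/99910 = (-66)**2*(1/99910) = 4356*(1/99910) = 2178/49955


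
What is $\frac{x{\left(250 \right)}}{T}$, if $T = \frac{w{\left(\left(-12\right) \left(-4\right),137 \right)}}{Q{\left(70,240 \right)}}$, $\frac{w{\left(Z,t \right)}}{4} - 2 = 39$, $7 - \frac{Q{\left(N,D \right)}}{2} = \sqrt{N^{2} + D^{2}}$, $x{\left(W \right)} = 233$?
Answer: $- \frac{56619}{82} \approx -690.48$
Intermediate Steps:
$Q{\left(N,D \right)} = 14 - 2 \sqrt{D^{2} + N^{2}}$ ($Q{\left(N,D \right)} = 14 - 2 \sqrt{N^{2} + D^{2}} = 14 - 2 \sqrt{D^{2} + N^{2}}$)
$w{\left(Z,t \right)} = 164$ ($w{\left(Z,t \right)} = 8 + 4 \cdot 39 = 8 + 156 = 164$)
$T = - \frac{82}{243}$ ($T = \frac{164}{14 - 2 \sqrt{240^{2} + 70^{2}}} = \frac{164}{14 - 2 \sqrt{57600 + 4900}} = \frac{164}{14 - 2 \sqrt{62500}} = \frac{164}{14 - 500} = \frac{164}{-486} = 164 \left(- \frac{1}{486}\right) = - \frac{82}{243} \approx -0.33745$)
$\frac{x{\left(250 \right)}}{T} = \frac{233}{- \frac{82}{243}} = 233 \left(- \frac{243}{82}\right) = - \frac{56619}{82}$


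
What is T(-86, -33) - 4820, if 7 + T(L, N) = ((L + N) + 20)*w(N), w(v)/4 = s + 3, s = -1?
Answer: -5619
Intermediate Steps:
w(v) = 8 (w(v) = 4*(-1 + 3) = 4*2 = 8)
T(L, N) = 153 + 8*L + 8*N (T(L, N) = -7 + ((L + N) + 20)*8 = -7 + (20 + L + N)*8 = -7 + (160 + 8*L + 8*N) = 153 + 8*L + 8*N)
T(-86, -33) - 4820 = (153 + 8*(-86) + 8*(-33)) - 4820 = (153 - 688 - 264) - 4820 = -799 - 4820 = -5619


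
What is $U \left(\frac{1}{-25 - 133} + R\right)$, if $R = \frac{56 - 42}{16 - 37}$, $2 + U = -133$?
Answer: $\frac{14355}{158} \approx 90.854$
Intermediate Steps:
$U = -135$ ($U = -2 - 133 = -135$)
$R = - \frac{2}{3}$ ($R = \frac{14}{-21} = 14 \left(- \frac{1}{21}\right) = - \frac{2}{3} \approx -0.66667$)
$U \left(\frac{1}{-25 - 133} + R\right) = - 135 \left(\frac{1}{-25 - 133} - \frac{2}{3}\right) = - 135 \left(\frac{1}{-158} - \frac{2}{3}\right) = - 135 \left(- \frac{1}{158} - \frac{2}{3}\right) = \left(-135\right) \left(- \frac{319}{474}\right) = \frac{14355}{158}$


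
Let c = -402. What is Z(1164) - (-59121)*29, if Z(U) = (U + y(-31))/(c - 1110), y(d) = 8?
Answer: 648084109/378 ≈ 1.7145e+6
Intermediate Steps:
Z(U) = -1/189 - U/1512 (Z(U) = (U + 8)/(-402 - 1110) = (8 + U)/(-1512) = (8 + U)*(-1/1512) = -1/189 - U/1512)
Z(1164) - (-59121)*29 = (-1/189 - 1/1512*1164) - (-59121)*29 = (-1/189 - 97/126) - 1*(-1714509) = -293/378 + 1714509 = 648084109/378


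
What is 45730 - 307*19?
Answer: 39897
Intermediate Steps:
45730 - 307*19 = 45730 - 1*5833 = 45730 - 5833 = 39897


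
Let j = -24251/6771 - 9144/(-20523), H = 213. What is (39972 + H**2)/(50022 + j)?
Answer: 3953030195151/2316894335959 ≈ 1.7062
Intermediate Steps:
j = -145263083/46320411 (j = -24251*1/6771 - 9144*(-1/20523) = -24251/6771 + 3048/6841 = -145263083/46320411 ≈ -3.1360)
(39972 + H**2)/(50022 + j) = (39972 + 213**2)/(50022 - 145263083/46320411) = (39972 + 45369)/(2316894335959/46320411) = 85341*(46320411/2316894335959) = 3953030195151/2316894335959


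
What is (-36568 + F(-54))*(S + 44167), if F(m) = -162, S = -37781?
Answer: -234557780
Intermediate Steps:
(-36568 + F(-54))*(S + 44167) = (-36568 - 162)*(-37781 + 44167) = -36730*6386 = -234557780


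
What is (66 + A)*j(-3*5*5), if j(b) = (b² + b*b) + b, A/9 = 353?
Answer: 36240525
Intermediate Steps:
A = 3177 (A = 9*353 = 3177)
j(b) = b + 2*b² (j(b) = (b² + b²) + b = 2*b² + b = b + 2*b²)
(66 + A)*j(-3*5*5) = (66 + 3177)*((-3*5*5)*(1 + 2*(-3*5*5))) = 3243*((-15*5)*(1 + 2*(-15*5))) = 3243*(-75*(1 + 2*(-75))) = 3243*(-75*(1 - 150)) = 3243*(-75*(-149)) = 3243*11175 = 36240525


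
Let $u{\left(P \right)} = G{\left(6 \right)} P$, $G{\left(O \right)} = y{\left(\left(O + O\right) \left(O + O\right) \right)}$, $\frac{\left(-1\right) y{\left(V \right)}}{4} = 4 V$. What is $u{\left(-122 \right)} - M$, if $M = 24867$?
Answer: $256221$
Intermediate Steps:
$y{\left(V \right)} = - 16 V$ ($y{\left(V \right)} = - 4 \cdot 4 V = - 16 V$)
$G{\left(O \right)} = - 64 O^{2}$ ($G{\left(O \right)} = - 16 \left(O + O\right) \left(O + O\right) = - 16 \cdot 2 O 2 O = - 16 \cdot 4 O^{2} = - 64 O^{2}$)
$u{\left(P \right)} = - 2304 P$ ($u{\left(P \right)} = - 64 \cdot 6^{2} P = \left(-64\right) 36 P = - 2304 P$)
$u{\left(-122 \right)} - M = \left(-2304\right) \left(-122\right) - 24867 = 281088 - 24867 = 256221$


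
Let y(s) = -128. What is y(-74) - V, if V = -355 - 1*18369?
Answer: 18596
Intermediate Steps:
V = -18724 (V = -355 - 18369 = -18724)
y(-74) - V = -128 - 1*(-18724) = -128 + 18724 = 18596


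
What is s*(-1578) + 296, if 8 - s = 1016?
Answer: 1590920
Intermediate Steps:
s = -1008 (s = 8 - 1*1016 = 8 - 1016 = -1008)
s*(-1578) + 296 = -1008*(-1578) + 296 = 1590624 + 296 = 1590920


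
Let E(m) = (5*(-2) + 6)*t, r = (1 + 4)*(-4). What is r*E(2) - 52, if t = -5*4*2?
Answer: -3252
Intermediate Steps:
r = -20 (r = 5*(-4) = -20)
t = -40 (t = -20*2 = -40)
E(m) = 160 (E(m) = (5*(-2) + 6)*(-40) = (-10 + 6)*(-40) = -4*(-40) = 160)
r*E(2) - 52 = -20*160 - 52 = -3200 - 52 = -3252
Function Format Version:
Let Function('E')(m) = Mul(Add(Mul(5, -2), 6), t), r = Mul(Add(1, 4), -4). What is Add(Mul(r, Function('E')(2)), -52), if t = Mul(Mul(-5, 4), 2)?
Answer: -3252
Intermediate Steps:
r = -20 (r = Mul(5, -4) = -20)
t = -40 (t = Mul(-20, 2) = -40)
Function('E')(m) = 160 (Function('E')(m) = Mul(Add(Mul(5, -2), 6), -40) = Mul(Add(-10, 6), -40) = Mul(-4, -40) = 160)
Add(Mul(r, Function('E')(2)), -52) = Add(Mul(-20, 160), -52) = Add(-3200, -52) = -3252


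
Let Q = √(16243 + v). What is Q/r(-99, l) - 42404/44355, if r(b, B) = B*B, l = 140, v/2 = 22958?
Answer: -42404/44355 + √62159/19600 ≈ -0.94329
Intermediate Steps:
v = 45916 (v = 2*22958 = 45916)
Q = √62159 (Q = √(16243 + 45916) = √62159 ≈ 249.32)
r(b, B) = B²
Q/r(-99, l) - 42404/44355 = √62159/(140²) - 42404/44355 = √62159/19600 - 42404*1/44355 = √62159*(1/19600) - 42404/44355 = √62159/19600 - 42404/44355 = -42404/44355 + √62159/19600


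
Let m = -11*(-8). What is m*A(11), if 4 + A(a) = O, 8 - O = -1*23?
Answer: 2376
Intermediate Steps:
O = 31 (O = 8 - (-1)*23 = 8 - 1*(-23) = 8 + 23 = 31)
A(a) = 27 (A(a) = -4 + 31 = 27)
m = 88
m*A(11) = 88*27 = 2376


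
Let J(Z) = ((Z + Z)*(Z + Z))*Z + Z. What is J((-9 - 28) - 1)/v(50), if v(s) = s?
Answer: -109763/25 ≈ -4390.5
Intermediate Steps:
J(Z) = Z + 4*Z³ (J(Z) = ((2*Z)*(2*Z))*Z + Z = (4*Z²)*Z + Z = 4*Z³ + Z = Z + 4*Z³)
J((-9 - 28) - 1)/v(50) = (((-9 - 28) - 1) + 4*((-9 - 28) - 1)³)/50 = ((-37 - 1) + 4*(-37 - 1)³)*(1/50) = (-38 + 4*(-38)³)*(1/50) = (-38 + 4*(-54872))*(1/50) = (-38 - 219488)*(1/50) = -219526*1/50 = -109763/25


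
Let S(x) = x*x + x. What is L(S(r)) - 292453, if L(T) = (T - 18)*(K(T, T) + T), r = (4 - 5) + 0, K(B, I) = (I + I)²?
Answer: -292453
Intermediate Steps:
K(B, I) = 4*I² (K(B, I) = (2*I)² = 4*I²)
r = -1 (r = -1 + 0 = -1)
S(x) = x + x² (S(x) = x² + x = x + x²)
L(T) = (-18 + T)*(T + 4*T²) (L(T) = (T - 18)*(4*T² + T) = (-18 + T)*(T + 4*T²))
L(S(r)) - 292453 = (-(1 - 1))*(-18 - (-71)*(1 - 1) + 4*(-(1 - 1))²) - 292453 = (-1*0)*(-18 - (-71)*0 + 4*(-1*0)²) - 292453 = 0*(-18 - 71*0 + 4*0²) - 292453 = 0*(-18 + 0 + 4*0) - 292453 = 0*(-18 + 0 + 0) - 292453 = 0*(-18) - 292453 = 0 - 292453 = -292453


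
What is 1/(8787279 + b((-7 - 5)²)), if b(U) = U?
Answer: 1/8787423 ≈ 1.1380e-7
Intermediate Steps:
1/(8787279 + b((-7 - 5)²)) = 1/(8787279 + (-7 - 5)²) = 1/(8787279 + (-12)²) = 1/(8787279 + 144) = 1/8787423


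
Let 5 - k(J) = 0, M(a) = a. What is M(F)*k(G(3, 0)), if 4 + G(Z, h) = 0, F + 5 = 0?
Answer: -25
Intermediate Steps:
F = -5 (F = -5 + 0 = -5)
G(Z, h) = -4 (G(Z, h) = -4 + 0 = -4)
k(J) = 5 (k(J) = 5 - 1*0 = 5 + 0 = 5)
M(F)*k(G(3, 0)) = -5*5 = -25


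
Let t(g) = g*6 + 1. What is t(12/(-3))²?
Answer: 529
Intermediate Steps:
t(g) = 1 + 6*g (t(g) = 6*g + 1 = 1 + 6*g)
t(12/(-3))² = (1 + 6*(12/(-3)))² = (1 + 6*(12*(-⅓)))² = (1 + 6*(-4))² = (1 - 24)² = (-23)² = 529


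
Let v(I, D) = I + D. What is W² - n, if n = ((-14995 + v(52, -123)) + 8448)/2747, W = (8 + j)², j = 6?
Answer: 105535370/2747 ≈ 38418.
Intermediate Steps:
v(I, D) = D + I
W = 196 (W = (8 + 6)² = 14² = 196)
n = -6618/2747 (n = ((-14995 + (-123 + 52)) + 8448)/2747 = ((-14995 - 71) + 8448)*(1/2747) = (-15066 + 8448)*(1/2747) = -6618*1/2747 = -6618/2747 ≈ -2.4092)
W² - n = 196² - 1*(-6618/2747) = 38416 + 6618/2747 = 105535370/2747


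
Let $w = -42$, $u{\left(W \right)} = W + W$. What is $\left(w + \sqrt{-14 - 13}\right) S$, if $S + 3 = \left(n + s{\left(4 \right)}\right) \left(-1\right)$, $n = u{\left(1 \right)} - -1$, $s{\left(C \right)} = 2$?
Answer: $336 - 24 i \sqrt{3} \approx 336.0 - 41.569 i$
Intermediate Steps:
$u{\left(W \right)} = 2 W$
$n = 3$ ($n = 2 \cdot 1 - -1 = 2 + 1 = 3$)
$S = -8$ ($S = -3 + \left(3 + 2\right) \left(-1\right) = -3 + 5 \left(-1\right) = -3 - 5 = -8$)
$\left(w + \sqrt{-14 - 13}\right) S = \left(-42 + \sqrt{-14 - 13}\right) \left(-8\right) = \left(-42 + \sqrt{-27}\right) \left(-8\right) = \left(-42 + 3 i \sqrt{3}\right) \left(-8\right) = 336 - 24 i \sqrt{3}$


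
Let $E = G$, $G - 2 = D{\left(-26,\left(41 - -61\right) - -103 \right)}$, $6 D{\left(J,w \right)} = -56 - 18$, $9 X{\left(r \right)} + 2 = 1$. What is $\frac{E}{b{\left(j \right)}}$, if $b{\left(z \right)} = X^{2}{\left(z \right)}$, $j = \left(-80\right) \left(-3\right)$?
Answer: $-837$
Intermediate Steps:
$X{\left(r \right)} = - \frac{1}{9}$ ($X{\left(r \right)} = - \frac{2}{9} + \frac{1}{9} \cdot 1 = - \frac{2}{9} + \frac{1}{9} = - \frac{1}{9}$)
$j = 240$
$b{\left(z \right)} = \frac{1}{81}$ ($b{\left(z \right)} = \left(- \frac{1}{9}\right)^{2} = \frac{1}{81}$)
$D{\left(J,w \right)} = - \frac{37}{3}$ ($D{\left(J,w \right)} = \frac{-56 - 18}{6} = \frac{1}{6} \left(-74\right) = - \frac{37}{3}$)
$G = - \frac{31}{3}$ ($G = 2 - \frac{37}{3} = - \frac{31}{3} \approx -10.333$)
$E = - \frac{31}{3} \approx -10.333$
$\frac{E}{b{\left(j \right)}} = - \frac{31 \frac{1}{\frac{1}{81}}}{3} = \left(- \frac{31}{3}\right) 81 = -837$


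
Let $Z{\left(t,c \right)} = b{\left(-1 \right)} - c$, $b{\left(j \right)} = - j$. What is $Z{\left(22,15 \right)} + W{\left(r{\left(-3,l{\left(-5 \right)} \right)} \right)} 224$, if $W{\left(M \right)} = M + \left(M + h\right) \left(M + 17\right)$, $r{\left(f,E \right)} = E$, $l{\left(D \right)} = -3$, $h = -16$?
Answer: $-60270$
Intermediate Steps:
$Z{\left(t,c \right)} = 1 - c$ ($Z{\left(t,c \right)} = \left(-1\right) \left(-1\right) - c = 1 - c$)
$W{\left(M \right)} = M + \left(-16 + M\right) \left(17 + M\right)$ ($W{\left(M \right)} = M + \left(M - 16\right) \left(M + 17\right) = M + \left(-16 + M\right) \left(17 + M\right)$)
$Z{\left(22,15 \right)} + W{\left(r{\left(-3,l{\left(-5 \right)} \right)} \right)} 224 = \left(1 - 15\right) + \left(-272 + \left(-3\right)^{2} + 2 \left(-3\right)\right) 224 = \left(1 - 15\right) + \left(-272 + 9 - 6\right) 224 = -14 - 60256 = -60270$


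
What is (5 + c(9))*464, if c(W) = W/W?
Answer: 2784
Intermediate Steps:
c(W) = 1
(5 + c(9))*464 = (5 + 1)*464 = 6*464 = 2784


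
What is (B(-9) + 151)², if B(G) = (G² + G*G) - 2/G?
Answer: 7946761/81 ≈ 98108.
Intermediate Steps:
B(G) = -2/G + 2*G² (B(G) = (G² + G²) - 2/G = 2*G² - 2/G = -2/G + 2*G²)
(B(-9) + 151)² = (2*(-1 + (-9)³)/(-9) + 151)² = (2*(-⅑)*(-1 - 729) + 151)² = (2*(-⅑)*(-730) + 151)² = (1460/9 + 151)² = (2819/9)² = 7946761/81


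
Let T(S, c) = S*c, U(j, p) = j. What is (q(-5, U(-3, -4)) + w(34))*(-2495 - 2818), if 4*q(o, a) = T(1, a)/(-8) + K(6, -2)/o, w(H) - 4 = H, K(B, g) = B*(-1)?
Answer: -32637759/160 ≈ -2.0399e+5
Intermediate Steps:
K(B, g) = -B
w(H) = 4 + H
q(o, a) = -3/(2*o) - a/32 (q(o, a) = ((1*a)/(-8) + (-1*6)/o)/4 = (a*(-1/8) - 6/o)/4 = (-a/8 - 6/o)/4 = (-6/o - a/8)/4 = -3/(2*o) - a/32)
(q(-5, U(-3, -4)) + w(34))*(-2495 - 2818) = ((1/32)*(-48 - 1*(-3)*(-5))/(-5) + (4 + 34))*(-2495 - 2818) = ((1/32)*(-1/5)*(-48 - 15) + 38)*(-5313) = ((1/32)*(-1/5)*(-63) + 38)*(-5313) = (63/160 + 38)*(-5313) = (6143/160)*(-5313) = -32637759/160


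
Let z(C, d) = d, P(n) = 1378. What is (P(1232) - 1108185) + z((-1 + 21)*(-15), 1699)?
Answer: -1105108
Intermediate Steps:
(P(1232) - 1108185) + z((-1 + 21)*(-15), 1699) = (1378 - 1108185) + 1699 = -1106807 + 1699 = -1105108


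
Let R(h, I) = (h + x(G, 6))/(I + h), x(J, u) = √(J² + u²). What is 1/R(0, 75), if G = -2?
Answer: 15*√10/4 ≈ 11.859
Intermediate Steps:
R(h, I) = (h + 2*√10)/(I + h) (R(h, I) = (h + √((-2)² + 6²))/(I + h) = (h + √(4 + 36))/(I + h) = (h + √40)/(I + h) = (h + 2*√10)/(I + h))
1/R(0, 75) = 1/((0 + 2*√10)/(75 + 0)) = 1/((2*√10)/75) = 1/(2*√10/75) = 15*√10/4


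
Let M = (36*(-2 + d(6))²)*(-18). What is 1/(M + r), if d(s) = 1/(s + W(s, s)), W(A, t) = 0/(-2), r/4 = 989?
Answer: 1/1778 ≈ 0.00056243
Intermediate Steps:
r = 3956 (r = 4*989 = 3956)
W(A, t) = 0 (W(A, t) = 0*(-½) = 0)
d(s) = 1/s (d(s) = 1/(s + 0) = 1/s)
M = -2178 (M = (36*(-2 + 1/6)²)*(-18) = (36*(-2 + ⅙)²)*(-18) = (36*(-11/6)²)*(-18) = (36*(121/36))*(-18) = 121*(-18) = -2178)
1/(M + r) = 1/(-2178 + 3956) = 1/1778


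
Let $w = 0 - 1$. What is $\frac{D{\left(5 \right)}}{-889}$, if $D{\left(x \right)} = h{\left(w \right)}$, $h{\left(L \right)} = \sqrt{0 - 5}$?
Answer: $- \frac{i \sqrt{5}}{889} \approx - 0.0025153 i$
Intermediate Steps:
$w = -1$
$h{\left(L \right)} = i \sqrt{5}$ ($h{\left(L \right)} = \sqrt{-5} = i \sqrt{5}$)
$D{\left(x \right)} = i \sqrt{5}$
$\frac{D{\left(5 \right)}}{-889} = \frac{i \sqrt{5}}{-889} = i \sqrt{5} \left(- \frac{1}{889}\right) = - \frac{i \sqrt{5}}{889}$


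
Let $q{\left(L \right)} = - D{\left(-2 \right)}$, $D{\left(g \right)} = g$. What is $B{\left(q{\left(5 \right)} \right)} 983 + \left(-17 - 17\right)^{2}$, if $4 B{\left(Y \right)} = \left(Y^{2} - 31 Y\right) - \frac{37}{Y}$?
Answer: $- \frac{141151}{8} \approx -17644.0$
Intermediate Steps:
$q{\left(L \right)} = 2$ ($q{\left(L \right)} = \left(-1\right) \left(-2\right) = 2$)
$B{\left(Y \right)} = - \frac{37}{4 Y} - \frac{31 Y}{4} + \frac{Y^{2}}{4}$ ($B{\left(Y \right)} = \frac{\left(Y^{2} - 31 Y\right) - \frac{37}{Y}}{4} = \frac{Y^{2} - \frac{37}{Y} - 31 Y}{4} = - \frac{37}{4 Y} - \frac{31 Y}{4} + \frac{Y^{2}}{4}$)
$B{\left(q{\left(5 \right)} \right)} 983 + \left(-17 - 17\right)^{2} = \frac{-37 + 2^{2} \left(-31 + 2\right)}{4 \cdot 2} \cdot 983 + \left(-17 - 17\right)^{2} = \frac{1}{4} \cdot \frac{1}{2} \left(-37 + 4 \left(-29\right)\right) 983 + \left(-34\right)^{2} = \frac{1}{4} \cdot \frac{1}{2} \left(-37 - 116\right) 983 + 1156 = \frac{1}{4} \cdot \frac{1}{2} \left(-153\right) 983 + 1156 = \left(- \frac{153}{8}\right) 983 + 1156 = - \frac{150399}{8} + 1156 = - \frac{141151}{8}$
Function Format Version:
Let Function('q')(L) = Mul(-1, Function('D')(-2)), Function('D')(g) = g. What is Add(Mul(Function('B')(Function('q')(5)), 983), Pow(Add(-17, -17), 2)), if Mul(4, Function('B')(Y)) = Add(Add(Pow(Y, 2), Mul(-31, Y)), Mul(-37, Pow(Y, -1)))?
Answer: Rational(-141151, 8) ≈ -17644.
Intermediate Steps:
Function('q')(L) = 2 (Function('q')(L) = Mul(-1, -2) = 2)
Function('B')(Y) = Add(Mul(Rational(-37, 4), Pow(Y, -1)), Mul(Rational(-31, 4), Y), Mul(Rational(1, 4), Pow(Y, 2))) (Function('B')(Y) = Mul(Rational(1, 4), Add(Add(Pow(Y, 2), Mul(-31, Y)), Mul(-37, Pow(Y, -1)))) = Mul(Rational(1, 4), Add(Pow(Y, 2), Mul(-37, Pow(Y, -1)), Mul(-31, Y))) = Add(Mul(Rational(-37, 4), Pow(Y, -1)), Mul(Rational(-31, 4), Y), Mul(Rational(1, 4), Pow(Y, 2))))
Add(Mul(Function('B')(Function('q')(5)), 983), Pow(Add(-17, -17), 2)) = Add(Mul(Mul(Rational(1, 4), Pow(2, -1), Add(-37, Mul(Pow(2, 2), Add(-31, 2)))), 983), Pow(Add(-17, -17), 2)) = Add(Mul(Mul(Rational(1, 4), Rational(1, 2), Add(-37, Mul(4, -29))), 983), Pow(-34, 2)) = Add(Mul(Mul(Rational(1, 4), Rational(1, 2), Add(-37, -116)), 983), 1156) = Add(Mul(Mul(Rational(1, 4), Rational(1, 2), -153), 983), 1156) = Add(Mul(Rational(-153, 8), 983), 1156) = Add(Rational(-150399, 8), 1156) = Rational(-141151, 8)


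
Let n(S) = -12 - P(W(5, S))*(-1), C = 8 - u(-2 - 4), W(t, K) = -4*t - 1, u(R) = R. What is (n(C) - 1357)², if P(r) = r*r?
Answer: 861184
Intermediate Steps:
W(t, K) = -1 - 4*t
P(r) = r²
C = 14 (C = 8 - (-2 - 4) = 8 - 1*(-6) = 8 + 6 = 14)
n(S) = 429 (n(S) = -12 - (-1 - 4*5)²*(-1) = -12 - (-1 - 20)²*(-1) = -12 - (-21)²*(-1) = -12 - 441*(-1) = -12 - 1*(-441) = -12 + 441 = 429)
(n(C) - 1357)² = (429 - 1357)² = (-928)² = 861184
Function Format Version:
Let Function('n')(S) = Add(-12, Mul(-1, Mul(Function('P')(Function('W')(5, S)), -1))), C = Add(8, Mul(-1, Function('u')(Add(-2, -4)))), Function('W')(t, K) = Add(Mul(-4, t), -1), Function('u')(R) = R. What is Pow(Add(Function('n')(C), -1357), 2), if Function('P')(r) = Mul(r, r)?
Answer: 861184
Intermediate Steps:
Function('W')(t, K) = Add(-1, Mul(-4, t))
Function('P')(r) = Pow(r, 2)
C = 14 (C = Add(8, Mul(-1, Add(-2, -4))) = Add(8, Mul(-1, -6)) = Add(8, 6) = 14)
Function('n')(S) = 429 (Function('n')(S) = Add(-12, Mul(-1, Mul(Pow(Add(-1, Mul(-4, 5)), 2), -1))) = Add(-12, Mul(-1, Mul(Pow(Add(-1, -20), 2), -1))) = Add(-12, Mul(-1, Mul(Pow(-21, 2), -1))) = Add(-12, Mul(-1, Mul(441, -1))) = Add(-12, Mul(-1, -441)) = Add(-12, 441) = 429)
Pow(Add(Function('n')(C), -1357), 2) = Pow(Add(429, -1357), 2) = Pow(-928, 2) = 861184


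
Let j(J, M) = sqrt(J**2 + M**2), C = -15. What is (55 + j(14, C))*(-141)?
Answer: -7755 - 141*sqrt(421) ≈ -10648.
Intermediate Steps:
(55 + j(14, C))*(-141) = (55 + sqrt(14**2 + (-15)**2))*(-141) = (55 + sqrt(196 + 225))*(-141) = (55 + sqrt(421))*(-141) = -7755 - 141*sqrt(421)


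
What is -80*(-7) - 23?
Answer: 537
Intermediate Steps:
-80*(-7) - 23 = 560 - 23 = 537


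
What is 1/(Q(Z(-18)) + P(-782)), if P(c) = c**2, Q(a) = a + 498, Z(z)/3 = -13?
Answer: 1/611983 ≈ 1.6340e-6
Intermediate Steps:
Z(z) = -39 (Z(z) = 3*(-13) = -39)
Q(a) = 498 + a
1/(Q(Z(-18)) + P(-782)) = 1/((498 - 39) + (-782)**2) = 1/(459 + 611524) = 1/611983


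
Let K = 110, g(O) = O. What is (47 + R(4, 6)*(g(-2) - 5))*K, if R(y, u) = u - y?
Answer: 3630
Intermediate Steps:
(47 + R(4, 6)*(g(-2) - 5))*K = (47 + (6 - 1*4)*(-2 - 5))*110 = (47 + (6 - 4)*(-7))*110 = (47 + 2*(-7))*110 = (47 - 14)*110 = 33*110 = 3630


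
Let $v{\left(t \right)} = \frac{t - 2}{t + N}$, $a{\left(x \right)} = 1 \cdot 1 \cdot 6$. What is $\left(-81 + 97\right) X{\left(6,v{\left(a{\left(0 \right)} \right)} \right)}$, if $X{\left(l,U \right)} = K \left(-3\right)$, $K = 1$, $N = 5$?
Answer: $-48$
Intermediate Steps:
$a{\left(x \right)} = 6$ ($a{\left(x \right)} = 1 \cdot 6 = 6$)
$v{\left(t \right)} = \frac{-2 + t}{5 + t}$ ($v{\left(t \right)} = \frac{t - 2}{t + 5} = \frac{-2 + t}{5 + t}$)
$X{\left(l,U \right)} = -3$ ($X{\left(l,U \right)} = 1 \left(-3\right) = -3$)
$\left(-81 + 97\right) X{\left(6,v{\left(a{\left(0 \right)} \right)} \right)} = \left(-81 + 97\right) \left(-3\right) = 16 \left(-3\right) = -48$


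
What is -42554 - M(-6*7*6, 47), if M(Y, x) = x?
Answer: -42601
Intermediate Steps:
-42554 - M(-6*7*6, 47) = -42554 - 1*47 = -42554 - 47 = -42601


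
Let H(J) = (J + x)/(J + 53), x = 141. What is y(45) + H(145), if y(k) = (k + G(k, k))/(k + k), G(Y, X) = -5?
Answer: 17/9 ≈ 1.8889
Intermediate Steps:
H(J) = (141 + J)/(53 + J) (H(J) = (J + 141)/(J + 53) = (141 + J)/(53 + J))
y(k) = (-5 + k)/(2*k) (y(k) = (k - 5)/(k + k) = (-5 + k)/((2*k)) = (-5 + k)*(1/(2*k)) = (-5 + k)/(2*k))
y(45) + H(145) = (1/2)*(-5 + 45)/45 + (141 + 145)/(53 + 145) = (1/2)*(1/45)*40 + 286/198 = 4/9 + (1/198)*286 = 4/9 + 13/9 = 17/9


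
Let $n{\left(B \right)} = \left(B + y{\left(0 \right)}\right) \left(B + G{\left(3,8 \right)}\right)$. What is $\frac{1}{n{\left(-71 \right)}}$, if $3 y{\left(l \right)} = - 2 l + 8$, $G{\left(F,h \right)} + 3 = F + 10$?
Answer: $\frac{3}{12505} \approx 0.0002399$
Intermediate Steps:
$G{\left(F,h \right)} = 7 + F$ ($G{\left(F,h \right)} = -3 + \left(F + 10\right) = -3 + \left(10 + F\right) = 7 + F$)
$y{\left(l \right)} = \frac{8}{3} - \frac{2 l}{3}$ ($y{\left(l \right)} = \frac{- 2 l + 8}{3} = \frac{8 - 2 l}{3} = \frac{8}{3} - \frac{2 l}{3}$)
$n{\left(B \right)} = \left(10 + B\right) \left(\frac{8}{3} + B\right)$ ($n{\left(B \right)} = \left(B + \left(\frac{8}{3} - 0\right)\right) \left(B + \left(7 + 3\right)\right) = \left(B + \left(\frac{8}{3} + 0\right)\right) \left(B + 10\right) = \left(B + \frac{8}{3}\right) \left(10 + B\right) = \left(\frac{8}{3} + B\right) \left(10 + B\right) = \left(10 + B\right) \left(\frac{8}{3} + B\right)$)
$\frac{1}{n{\left(-71 \right)}} = \frac{1}{\frac{80}{3} + \left(-71\right)^{2} + \frac{38}{3} \left(-71\right)} = \frac{1}{\frac{80}{3} + 5041 - \frac{2698}{3}} = \frac{1}{\frac{12505}{3}} = \frac{3}{12505}$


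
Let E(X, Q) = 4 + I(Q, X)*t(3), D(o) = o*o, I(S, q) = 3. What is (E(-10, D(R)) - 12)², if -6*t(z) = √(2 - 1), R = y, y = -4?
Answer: 289/4 ≈ 72.250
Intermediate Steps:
R = -4
D(o) = o²
t(z) = -⅙ (t(z) = -√(2 - 1)/6 = -√1/6 = -⅙*1 = -⅙)
E(X, Q) = 7/2 (E(X, Q) = 4 + 3*(-⅙) = 4 - ½ = 7/2)
(E(-10, D(R)) - 12)² = (7/2 - 12)² = (-17/2)² = 289/4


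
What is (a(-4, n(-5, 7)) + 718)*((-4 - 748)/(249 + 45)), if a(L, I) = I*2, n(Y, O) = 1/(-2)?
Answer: -89864/49 ≈ -1834.0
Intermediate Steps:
n(Y, O) = -1/2
a(L, I) = 2*I
(a(-4, n(-5, 7)) + 718)*((-4 - 748)/(249 + 45)) = (2*(-1/2) + 718)*((-4 - 748)/(249 + 45)) = (-1 + 718)*(-752/294) = 717*(-752*1/294) = 717*(-376/147) = -89864/49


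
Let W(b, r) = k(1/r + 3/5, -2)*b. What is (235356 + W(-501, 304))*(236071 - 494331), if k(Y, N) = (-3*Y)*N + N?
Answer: -2301791693877/38 ≈ -6.0573e+10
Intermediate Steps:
k(Y, N) = N - 3*N*Y (k(Y, N) = -3*N*Y + N = N - 3*N*Y)
W(b, r) = b*(8/5 + 6/r) (W(b, r) = (-2*(1 - 3*(1/r + 3/5)))*b = (-2*(1 - 3*(1/r + 3*(⅕))))*b = (-2*(1 - 3*(1/r + ⅗)))*b = (-2*(1 - 3*(⅗ + 1/r)))*b = (-2*(1 + (-9/5 - 3/r)))*b = (-2*(-⅘ - 3/r))*b = (8/5 + 6/r)*b = b*(8/5 + 6/r))
(235356 + W(-501, 304))*(236071 - 494331) = (235356 + ((8/5)*(-501) + 6*(-501)/304))*(236071 - 494331) = (235356 + (-4008/5 + 6*(-501)*(1/304)))*(-258260) = (235356 + (-4008/5 - 1503/152))*(-258260) = (235356 - 616731/760)*(-258260) = (178253829/760)*(-258260) = -2301791693877/38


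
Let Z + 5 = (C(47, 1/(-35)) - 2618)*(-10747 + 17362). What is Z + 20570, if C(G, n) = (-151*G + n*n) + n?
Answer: -321221718/5 ≈ -6.4244e+7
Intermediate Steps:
C(G, n) = n + n² - 151*G (C(G, n) = (-151*G + n²) + n = (n² - 151*G) + n = n + n² - 151*G)
Z = -321324568/5 (Z = -5 + ((1/(-35) + (1/(-35))² - 151*47) - 2618)*(-10747 + 17362) = -5 + ((-1/35 + (-1/35)² - 7097) - 2618)*6615 = -5 + ((-1/35 + 1/1225 - 7097) - 2618)*6615 = -5 + (-8693859/1225 - 2618)*6615 = -5 - 11900909/1225*6615 = -5 - 321324543/5 = -321324568/5 ≈ -6.4265e+7)
Z + 20570 = -321324568/5 + 20570 = -321221718/5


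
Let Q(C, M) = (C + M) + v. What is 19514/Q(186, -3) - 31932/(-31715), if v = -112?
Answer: 621153682/2251765 ≈ 275.85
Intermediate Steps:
Q(C, M) = -112 + C + M (Q(C, M) = (C + M) - 112 = -112 + C + M)
19514/Q(186, -3) - 31932/(-31715) = 19514/(-112 + 186 - 3) - 31932/(-31715) = 19514/71 - 31932*(-1/31715) = 19514*(1/71) + 31932/31715 = 19514/71 + 31932/31715 = 621153682/2251765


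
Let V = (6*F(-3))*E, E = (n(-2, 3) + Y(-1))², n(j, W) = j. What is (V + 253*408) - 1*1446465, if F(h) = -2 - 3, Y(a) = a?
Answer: -1343511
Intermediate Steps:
F(h) = -5
E = 9 (E = (-2 - 1)² = (-3)² = 9)
V = -270 (V = (6*(-5))*9 = -30*9 = -270)
(V + 253*408) - 1*1446465 = (-270 + 253*408) - 1*1446465 = (-270 + 103224) - 1446465 = 102954 - 1446465 = -1343511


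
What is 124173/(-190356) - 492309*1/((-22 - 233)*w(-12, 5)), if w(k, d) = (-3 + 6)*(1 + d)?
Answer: 1724889221/16180260 ≈ 106.60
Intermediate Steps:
w(k, d) = 3 + 3*d (w(k, d) = 3*(1 + d) = 3 + 3*d)
124173/(-190356) - 492309*1/((-22 - 233)*w(-12, 5)) = 124173/(-190356) - 492309*1/((-22 - 233)*(3 + 3*5)) = 124173*(-1/190356) - 492309*(-1/(255*(3 + 15))) = -41391/63452 - 492309/((-255*18)) = -41391/63452 - 492309/(-4590) = -41391/63452 - 492309*(-1/4590) = -41391/63452 + 54701/510 = 1724889221/16180260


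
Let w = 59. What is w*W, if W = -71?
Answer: -4189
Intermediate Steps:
w*W = 59*(-71) = -4189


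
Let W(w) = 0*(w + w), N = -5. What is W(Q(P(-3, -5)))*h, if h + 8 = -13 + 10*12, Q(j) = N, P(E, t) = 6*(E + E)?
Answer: 0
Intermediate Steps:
P(E, t) = 12*E (P(E, t) = 6*(2*E) = 12*E)
Q(j) = -5
W(w) = 0 (W(w) = 0*(2*w) = 0)
h = 99 (h = -8 + (-13 + 10*12) = -8 + (-13 + 120) = -8 + 107 = 99)
W(Q(P(-3, -5)))*h = 0*99 = 0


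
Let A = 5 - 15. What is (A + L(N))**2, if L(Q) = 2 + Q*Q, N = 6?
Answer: 784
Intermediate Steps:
L(Q) = 2 + Q**2
A = -10
(A + L(N))**2 = (-10 + (2 + 6**2))**2 = (-10 + (2 + 36))**2 = (-10 + 38)**2 = 28**2 = 784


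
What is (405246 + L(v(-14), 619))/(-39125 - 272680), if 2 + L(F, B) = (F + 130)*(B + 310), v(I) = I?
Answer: -513008/311805 ≈ -1.6453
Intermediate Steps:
L(F, B) = -2 + (130 + F)*(310 + B) (L(F, B) = -2 + (F + 130)*(B + 310) = -2 + (130 + F)*(310 + B))
(405246 + L(v(-14), 619))/(-39125 - 272680) = (405246 + (40298 + 130*619 + 310*(-14) + 619*(-14)))/(-39125 - 272680) = (405246 + (40298 + 80470 - 4340 - 8666))/(-311805) = (405246 + 107762)*(-1/311805) = 513008*(-1/311805) = -513008/311805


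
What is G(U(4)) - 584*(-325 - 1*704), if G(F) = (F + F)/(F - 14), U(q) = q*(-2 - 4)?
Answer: 11417808/19 ≈ 6.0094e+5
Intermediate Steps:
U(q) = -6*q (U(q) = q*(-6) = -6*q)
G(F) = 2*F/(-14 + F) (G(F) = (2*F)/(-14 + F) = 2*F/(-14 + F))
G(U(4)) - 584*(-325 - 1*704) = 2*(-6*4)/(-14 - 6*4) - 584*(-325 - 1*704) = 2*(-24)/(-14 - 24) - 584*(-325 - 704) = 2*(-24)/(-38) - 584*(-1029) = 2*(-24)*(-1/38) + 600936 = 24/19 + 600936 = 11417808/19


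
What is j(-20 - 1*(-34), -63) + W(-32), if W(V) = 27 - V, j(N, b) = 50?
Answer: 109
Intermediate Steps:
j(-20 - 1*(-34), -63) + W(-32) = 50 + (27 - 1*(-32)) = 50 + (27 + 32) = 50 + 59 = 109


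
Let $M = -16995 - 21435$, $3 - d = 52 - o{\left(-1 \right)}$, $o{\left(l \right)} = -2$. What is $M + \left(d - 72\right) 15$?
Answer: $-40275$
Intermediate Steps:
$d = -51$ ($d = 3 - \left(52 - -2\right) = 3 - \left(52 + 2\right) = 3 - 54 = -51$)
$M = -38430$ ($M = -16995 - 21435 = -38430$)
$M + \left(d - 72\right) 15 = -38430 + \left(-51 - 72\right) 15 = -38430 - 1845 = -40275$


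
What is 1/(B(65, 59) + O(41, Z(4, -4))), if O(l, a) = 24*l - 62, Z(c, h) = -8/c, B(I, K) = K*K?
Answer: 1/4403 ≈ 0.00022712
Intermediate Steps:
B(I, K) = K**2
O(l, a) = -62 + 24*l
1/(B(65, 59) + O(41, Z(4, -4))) = 1/(59**2 + (-62 + 24*41)) = 1/(3481 + (-62 + 984)) = 1/(3481 + 922) = 1/4403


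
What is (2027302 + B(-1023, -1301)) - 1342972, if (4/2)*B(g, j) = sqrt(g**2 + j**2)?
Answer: 684330 + sqrt(2739130)/2 ≈ 6.8516e+5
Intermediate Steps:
B(g, j) = sqrt(g**2 + j**2)/2
(2027302 + B(-1023, -1301)) - 1342972 = (2027302 + sqrt((-1023)**2 + (-1301)**2)/2) - 1342972 = (2027302 + sqrt(1046529 + 1692601)/2) - 1342972 = (2027302 + sqrt(2739130)/2) - 1342972 = 684330 + sqrt(2739130)/2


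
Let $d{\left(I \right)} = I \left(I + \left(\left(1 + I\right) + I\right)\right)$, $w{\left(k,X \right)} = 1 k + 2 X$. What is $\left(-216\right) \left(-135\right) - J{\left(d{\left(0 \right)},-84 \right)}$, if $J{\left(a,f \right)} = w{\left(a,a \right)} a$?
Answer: $29160$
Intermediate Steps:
$w{\left(k,X \right)} = k + 2 X$
$d{\left(I \right)} = I \left(1 + 3 I\right)$ ($d{\left(I \right)} = I \left(I + \left(1 + 2 I\right)\right) = I \left(1 + 3 I\right)$)
$J{\left(a,f \right)} = 3 a^{2}$ ($J{\left(a,f \right)} = \left(a + 2 a\right) a = 3 a a = 3 a^{2}$)
$\left(-216\right) \left(-135\right) - J{\left(d{\left(0 \right)},-84 \right)} = \left(-216\right) \left(-135\right) - 3 \left(0 \left(1 + 3 \cdot 0\right)\right)^{2} = 29160 - 3 \left(0 \left(1 + 0\right)\right)^{2} = 29160 - 3 \left(0 \cdot 1\right)^{2} = 29160 - 3 \cdot 0^{2} = 29160 - 3 \cdot 0 = 29160 - 0 = 29160 + 0 = 29160$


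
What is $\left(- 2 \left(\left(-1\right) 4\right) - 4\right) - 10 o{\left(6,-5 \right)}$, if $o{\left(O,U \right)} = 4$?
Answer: $-36$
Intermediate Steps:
$\left(- 2 \left(\left(-1\right) 4\right) - 4\right) - 10 o{\left(6,-5 \right)} = \left(- 2 \left(\left(-1\right) 4\right) - 4\right) - 40 = \left(\left(-2\right) \left(-4\right) - 4\right) - 40 = \left(8 - 4\right) - 40 = 4 - 40 = -36$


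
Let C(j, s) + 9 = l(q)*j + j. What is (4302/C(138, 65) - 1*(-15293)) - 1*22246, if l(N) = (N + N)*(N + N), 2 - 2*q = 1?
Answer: -617383/89 ≈ -6936.9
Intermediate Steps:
q = ½ (q = 1 - ½*1 = 1 - ½ = ½ ≈ 0.50000)
l(N) = 4*N² (l(N) = (2*N)*(2*N) = 4*N²)
C(j, s) = -9 + 2*j (C(j, s) = -9 + ((4*(½)²)*j + j) = -9 + ((4*(¼))*j + j) = -9 + (1*j + j) = -9 + (j + j) = -9 + 2*j)
(4302/C(138, 65) - 1*(-15293)) - 1*22246 = (4302/(-9 + 2*138) - 1*(-15293)) - 1*22246 = (4302/(-9 + 276) + 15293) - 22246 = (4302/267 + 15293) - 22246 = (4302*(1/267) + 15293) - 22246 = (1434/89 + 15293) - 22246 = 1362511/89 - 22246 = -617383/89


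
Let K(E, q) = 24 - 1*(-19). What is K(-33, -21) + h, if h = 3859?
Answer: 3902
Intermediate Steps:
K(E, q) = 43 (K(E, q) = 24 + 19 = 43)
K(-33, -21) + h = 43 + 3859 = 3902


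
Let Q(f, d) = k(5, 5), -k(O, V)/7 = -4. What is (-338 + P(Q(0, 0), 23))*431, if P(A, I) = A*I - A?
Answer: 119818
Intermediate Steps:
k(O, V) = 28 (k(O, V) = -7*(-4) = 28)
Q(f, d) = 28
P(A, I) = -A + A*I
(-338 + P(Q(0, 0), 23))*431 = (-338 + 28*(-1 + 23))*431 = (-338 + 28*22)*431 = (-338 + 616)*431 = 278*431 = 119818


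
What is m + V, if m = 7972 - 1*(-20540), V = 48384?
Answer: 76896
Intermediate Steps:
m = 28512 (m = 7972 + 20540 = 28512)
m + V = 28512 + 48384 = 76896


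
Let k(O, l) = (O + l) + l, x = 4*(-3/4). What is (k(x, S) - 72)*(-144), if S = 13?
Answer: 7056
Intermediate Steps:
x = -3 (x = 4*(-3*¼) = 4*(-¾) = -3)
k(O, l) = O + 2*l
(k(x, S) - 72)*(-144) = ((-3 + 2*13) - 72)*(-144) = ((-3 + 26) - 72)*(-144) = (23 - 72)*(-144) = -49*(-144) = 7056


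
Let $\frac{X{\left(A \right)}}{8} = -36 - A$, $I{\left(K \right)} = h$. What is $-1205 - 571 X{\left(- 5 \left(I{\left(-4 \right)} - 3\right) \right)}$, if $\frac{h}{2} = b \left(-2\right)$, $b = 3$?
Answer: $505843$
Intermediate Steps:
$h = -12$ ($h = 2 \cdot 3 \left(-2\right) = 2 \left(-6\right) = -12$)
$I{\left(K \right)} = -12$
$X{\left(A \right)} = -288 - 8 A$ ($X{\left(A \right)} = 8 \left(-36 - A\right) = -288 - 8 A$)
$-1205 - 571 X{\left(- 5 \left(I{\left(-4 \right)} - 3\right) \right)} = -1205 - 571 \left(-288 - 8 \left(- 5 \left(-12 - 3\right)\right)\right) = -1205 - 571 \left(-288 - 8 \left(\left(-5\right) \left(-15\right)\right)\right) = -1205 - 571 \left(-288 - 600\right) = -1205 - -507048 = -1205 + 507048 = 505843$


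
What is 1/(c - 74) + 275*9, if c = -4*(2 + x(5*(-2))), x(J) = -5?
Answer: 153449/62 ≈ 2475.0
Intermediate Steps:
c = 12 (c = -4*(2 - 5) = -4*(-3) = 12)
1/(c - 74) + 275*9 = 1/(12 - 74) + 275*9 = 1/(-62) + 2475 = -1/62 + 2475 = 153449/62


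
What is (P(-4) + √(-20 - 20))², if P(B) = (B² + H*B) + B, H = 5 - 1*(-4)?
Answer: 536 - 96*I*√10 ≈ 536.0 - 303.58*I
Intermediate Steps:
H = 9 (H = 5 + 4 = 9)
P(B) = B² + 10*B (P(B) = (B² + 9*B) + B = B² + 10*B)
(P(-4) + √(-20 - 20))² = (-4*(10 - 4) + √(-20 - 20))² = (-4*6 + √(-40))² = (-24 + 2*I*√10)²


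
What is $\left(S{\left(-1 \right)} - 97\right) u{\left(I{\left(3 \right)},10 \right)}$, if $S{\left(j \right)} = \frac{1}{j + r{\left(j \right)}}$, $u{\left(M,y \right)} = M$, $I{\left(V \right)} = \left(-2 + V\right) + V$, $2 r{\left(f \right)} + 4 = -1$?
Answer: $- \frac{2724}{7} \approx -389.14$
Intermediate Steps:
$r{\left(f \right)} = - \frac{5}{2}$ ($r{\left(f \right)} = -2 + \frac{1}{2} \left(-1\right) = -2 - \frac{1}{2} = - \frac{5}{2}$)
$I{\left(V \right)} = -2 + 2 V$
$S{\left(j \right)} = \frac{1}{- \frac{5}{2} + j}$ ($S{\left(j \right)} = \frac{1}{j - \frac{5}{2}} = \frac{1}{- \frac{5}{2} + j}$)
$\left(S{\left(-1 \right)} - 97\right) u{\left(I{\left(3 \right)},10 \right)} = \left(\frac{2}{-5 + 2 \left(-1\right)} - 97\right) \left(-2 + 2 \cdot 3\right) = \left(\frac{2}{-5 - 2} - 97\right) \left(-2 + 6\right) = \left(\frac{2}{-7} - 97\right) 4 = \left(2 \left(- \frac{1}{7}\right) - 97\right) 4 = \left(- \frac{2}{7} - 97\right) 4 = \left(- \frac{681}{7}\right) 4 = - \frac{2724}{7}$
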